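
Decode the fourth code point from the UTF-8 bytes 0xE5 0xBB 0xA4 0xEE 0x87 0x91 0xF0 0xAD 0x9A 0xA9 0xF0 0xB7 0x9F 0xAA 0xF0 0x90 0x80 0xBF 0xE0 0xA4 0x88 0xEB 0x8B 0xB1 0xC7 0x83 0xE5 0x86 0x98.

Offset 0: leading byte 0xE5 = 11100101 → 3-byte char #1 = E5 BB A4.
Offset 3: leading byte 0xEE = 11101110 → 3-byte char #2 = EE 87 91.
Offset 6: leading byte 0xF0 = 11110000 → 4-byte char #3 = F0 AD 9A A9.
Offset 10: leading byte 0xF0 = 11110000 → 4-byte char #4 = F0 B7 9F AA.
Leading byte 0xF0 = 11110000 matches 11110xxx → 4-byte sequence.
Byte 1: 0xF0 = 11110000, payload 000 (3 bits).
Byte 2: 0xB7 = 10110111 (10xxxxxx ✓), payload 110111.
Byte 3: 0x9F = 10011111 (10xxxxxx ✓), payload 011111.
Byte 4: 0xAA = 10101010 (10xxxxxx ✓), payload 101010.
Concatenate: 000110111011111101010 = 0x377EA (21 bits → U+377EA).

U+377EA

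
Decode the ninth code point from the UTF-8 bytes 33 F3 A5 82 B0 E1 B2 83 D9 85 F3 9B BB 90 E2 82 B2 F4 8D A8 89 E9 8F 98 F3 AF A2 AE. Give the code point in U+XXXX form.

Offset 0: leading byte 0x33 = 00110011 → 1-byte char #1 = 33.
Offset 1: leading byte 0xF3 = 11110011 → 4-byte char #2 = F3 A5 82 B0.
Offset 5: leading byte 0xE1 = 11100001 → 3-byte char #3 = E1 B2 83.
Offset 8: leading byte 0xD9 = 11011001 → 2-byte char #4 = D9 85.
Offset 10: leading byte 0xF3 = 11110011 → 4-byte char #5 = F3 9B BB 90.
Offset 14: leading byte 0xE2 = 11100010 → 3-byte char #6 = E2 82 B2.
Offset 17: leading byte 0xF4 = 11110100 → 4-byte char #7 = F4 8D A8 89.
Offset 21: leading byte 0xE9 = 11101001 → 3-byte char #8 = E9 8F 98.
Offset 24: leading byte 0xF3 = 11110011 → 4-byte char #9 = F3 AF A2 AE.
Leading byte 0xF3 = 11110011 matches 11110xxx → 4-byte sequence.
Byte 1: 0xF3 = 11110011, payload 011 (3 bits).
Byte 2: 0xAF = 10101111 (10xxxxxx ✓), payload 101111.
Byte 3: 0xA2 = 10100010 (10xxxxxx ✓), payload 100010.
Byte 4: 0xAE = 10101110 (10xxxxxx ✓), payload 101110.
Concatenate: 011101111100010101110 = 0xEF8AE (21 bits → U+EF8AE).

U+EF8AE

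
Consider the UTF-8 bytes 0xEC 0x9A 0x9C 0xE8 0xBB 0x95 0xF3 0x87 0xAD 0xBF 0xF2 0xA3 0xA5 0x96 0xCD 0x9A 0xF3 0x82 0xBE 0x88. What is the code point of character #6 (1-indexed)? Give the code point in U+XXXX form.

U+C2F88

Offset 0: leading byte 0xEC = 11101100 → 3-byte char #1 = EC 9A 9C.
Offset 3: leading byte 0xE8 = 11101000 → 3-byte char #2 = E8 BB 95.
Offset 6: leading byte 0xF3 = 11110011 → 4-byte char #3 = F3 87 AD BF.
Offset 10: leading byte 0xF2 = 11110010 → 4-byte char #4 = F2 A3 A5 96.
Offset 14: leading byte 0xCD = 11001101 → 2-byte char #5 = CD 9A.
Offset 16: leading byte 0xF3 = 11110011 → 4-byte char #6 = F3 82 BE 88.
Leading byte 0xF3 = 11110011 matches 11110xxx → 4-byte sequence.
Byte 1: 0xF3 = 11110011, payload 011 (3 bits).
Byte 2: 0x82 = 10000010 (10xxxxxx ✓), payload 000010.
Byte 3: 0xBE = 10111110 (10xxxxxx ✓), payload 111110.
Byte 4: 0x88 = 10001000 (10xxxxxx ✓), payload 001000.
Concatenate: 011000010111110001000 = 0xC2F88 (21 bits → U+C2F88).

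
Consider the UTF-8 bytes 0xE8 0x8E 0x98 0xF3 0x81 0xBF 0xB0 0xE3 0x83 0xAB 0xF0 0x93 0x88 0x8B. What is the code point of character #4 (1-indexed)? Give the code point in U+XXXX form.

Offset 0: leading byte 0xE8 = 11101000 → 3-byte char #1 = E8 8E 98.
Offset 3: leading byte 0xF3 = 11110011 → 4-byte char #2 = F3 81 BF B0.
Offset 7: leading byte 0xE3 = 11100011 → 3-byte char #3 = E3 83 AB.
Offset 10: leading byte 0xF0 = 11110000 → 4-byte char #4 = F0 93 88 8B.
Leading byte 0xF0 = 11110000 matches 11110xxx → 4-byte sequence.
Byte 1: 0xF0 = 11110000, payload 000 (3 bits).
Byte 2: 0x93 = 10010011 (10xxxxxx ✓), payload 010011.
Byte 3: 0x88 = 10001000 (10xxxxxx ✓), payload 001000.
Byte 4: 0x8B = 10001011 (10xxxxxx ✓), payload 001011.
Concatenate: 000010011001000001011 = 0x1320B (21 bits → U+1320B).

U+1320B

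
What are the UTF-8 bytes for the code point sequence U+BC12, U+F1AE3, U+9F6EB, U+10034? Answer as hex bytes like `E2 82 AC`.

EB B0 92 F3 B1 AB A3 F2 9F 9B AB F0 90 80 B4

U+BC12: 3-byte form → EB B0 92.
U+F1AE3: 4-byte form → F3 B1 AB A3.
U+9F6EB: 4-byte form → F2 9F 9B AB.
U+10034: 4-byte form → F0 90 80 B4.
Concatenated (15 bytes): EB B0 92 F3 B1 AB A3 F2 9F 9B AB F0 90 80 B4.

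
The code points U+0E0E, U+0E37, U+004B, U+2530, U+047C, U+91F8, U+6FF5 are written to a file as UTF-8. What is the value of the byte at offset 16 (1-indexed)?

1-indexed offset 16 is 0-indexed offset 15.
U+0E0E → 3-byte form E0 B8 8E at offsets 0–2.
U+0E37 → 3-byte form E0 B8 B7 at offsets 3–5.
U+004B → 1-byte form 4B at offsets 6–6.
U+2530 → 3-byte form E2 94 B0 at offsets 7–9.
U+047C → 2-byte form D1 BC at offsets 10–11.
U+91F8 → 3-byte form E9 87 B8 at offsets 12–14.
U+6FF5 → 3-byte form E6 BF B5 at offsets 15–17.
Offset 15 falls in char 7's range; it's byte 1 of E6 BF B5 = 0xE6.

0xE6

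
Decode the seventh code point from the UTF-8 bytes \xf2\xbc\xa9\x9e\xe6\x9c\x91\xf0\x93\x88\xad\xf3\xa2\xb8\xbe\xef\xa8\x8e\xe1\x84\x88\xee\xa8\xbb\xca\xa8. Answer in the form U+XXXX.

U+EA3B

Offset 0: leading byte 0xF2 = 11110010 → 4-byte char #1 = F2 BC A9 9E.
Offset 4: leading byte 0xE6 = 11100110 → 3-byte char #2 = E6 9C 91.
Offset 7: leading byte 0xF0 = 11110000 → 4-byte char #3 = F0 93 88 AD.
Offset 11: leading byte 0xF3 = 11110011 → 4-byte char #4 = F3 A2 B8 BE.
Offset 15: leading byte 0xEF = 11101111 → 3-byte char #5 = EF A8 8E.
Offset 18: leading byte 0xE1 = 11100001 → 3-byte char #6 = E1 84 88.
Offset 21: leading byte 0xEE = 11101110 → 3-byte char #7 = EE A8 BB.
Leading byte 0xEE = 11101110 matches 1110xxxx → 3-byte sequence.
Byte 1: 0xEE = 11101110, payload 1110 (4 bits).
Byte 2: 0xA8 = 10101000 (10xxxxxx ✓), payload 101000.
Byte 3: 0xBB = 10111011 (10xxxxxx ✓), payload 111011.
Concatenate: 1110101000111011 = 0xEA3B (16 bits → U+EA3B).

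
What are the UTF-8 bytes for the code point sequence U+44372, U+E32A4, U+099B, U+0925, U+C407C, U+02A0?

F1 84 8D B2 F3 A3 8A A4 E0 A6 9B E0 A4 A5 F3 84 81 BC CA A0

U+44372: 4-byte form → F1 84 8D B2.
U+E32A4: 4-byte form → F3 A3 8A A4.
U+099B: 3-byte form → E0 A6 9B.
U+0925: 3-byte form → E0 A4 A5.
U+C407C: 4-byte form → F3 84 81 BC.
U+02A0: 2-byte form → CA A0.
Concatenated (20 bytes): F1 84 8D B2 F3 A3 8A A4 E0 A6 9B E0 A4 A5 F3 84 81 BC CA A0.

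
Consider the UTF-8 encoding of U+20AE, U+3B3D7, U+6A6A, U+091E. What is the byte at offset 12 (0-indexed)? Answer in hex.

U+20AE → 3-byte form E2 82 AE at offsets 0–2.
U+3B3D7 → 4-byte form F0 BB 8F 97 at offsets 3–6.
U+6A6A → 3-byte form E6 A9 AA at offsets 7–9.
U+091E → 3-byte form E0 A4 9E at offsets 10–12.
Offset 12 falls in char 4's range; it's byte 3 of E0 A4 9E = 0x9E.

0x9E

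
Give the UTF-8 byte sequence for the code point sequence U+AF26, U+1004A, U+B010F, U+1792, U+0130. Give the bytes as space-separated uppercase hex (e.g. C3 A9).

U+AF26: 3-byte form → EA BC A6.
U+1004A: 4-byte form → F0 90 81 8A.
U+B010F: 4-byte form → F2 B0 84 8F.
U+1792: 3-byte form → E1 9E 92.
U+0130: 2-byte form → C4 B0.
Concatenated (16 bytes): EA BC A6 F0 90 81 8A F2 B0 84 8F E1 9E 92 C4 B0.

EA BC A6 F0 90 81 8A F2 B0 84 8F E1 9E 92 C4 B0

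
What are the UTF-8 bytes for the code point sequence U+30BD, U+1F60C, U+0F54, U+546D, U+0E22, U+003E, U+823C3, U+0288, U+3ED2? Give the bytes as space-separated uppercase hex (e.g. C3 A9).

U+30BD: 3-byte form → E3 82 BD.
U+1F60C: 4-byte form → F0 9F 98 8C.
U+0F54: 3-byte form → E0 BD 94.
U+546D: 3-byte form → E5 91 AD.
U+0E22: 3-byte form → E0 B8 A2.
U+003E: 1-byte form → 3E.
U+823C3: 4-byte form → F2 82 8F 83.
U+0288: 2-byte form → CA 88.
U+3ED2: 3-byte form → E3 BB 92.
Concatenated (26 bytes): E3 82 BD F0 9F 98 8C E0 BD 94 E5 91 AD E0 B8 A2 3E F2 82 8F 83 CA 88 E3 BB 92.

E3 82 BD F0 9F 98 8C E0 BD 94 E5 91 AD E0 B8 A2 3E F2 82 8F 83 CA 88 E3 BB 92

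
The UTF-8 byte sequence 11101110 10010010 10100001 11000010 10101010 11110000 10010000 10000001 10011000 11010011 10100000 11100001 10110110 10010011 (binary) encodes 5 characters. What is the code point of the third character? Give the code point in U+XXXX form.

Offset 0: leading byte 0xEE = 11101110 → 3-byte char #1 = EE 92 A1.
Offset 3: leading byte 0xC2 = 11000010 → 2-byte char #2 = C2 AA.
Offset 5: leading byte 0xF0 = 11110000 → 4-byte char #3 = F0 90 81 98.
Leading byte 0xF0 = 11110000 matches 11110xxx → 4-byte sequence.
Byte 1: 0xF0 = 11110000, payload 000 (3 bits).
Byte 2: 0x90 = 10010000 (10xxxxxx ✓), payload 010000.
Byte 3: 0x81 = 10000001 (10xxxxxx ✓), payload 000001.
Byte 4: 0x98 = 10011000 (10xxxxxx ✓), payload 011000.
Concatenate: 000010000000001011000 = 0x10058 (21 bits → U+10058).

U+10058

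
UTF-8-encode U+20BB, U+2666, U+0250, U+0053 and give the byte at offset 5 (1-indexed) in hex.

1-indexed offset 5 is 0-indexed offset 4.
U+20BB → 3-byte form E2 82 BB at offsets 0–2.
U+2666 → 3-byte form E2 99 A6 at offsets 3–5.
Offset 4 falls in char 2's range; it's byte 2 of E2 99 A6 = 0x99.

0x99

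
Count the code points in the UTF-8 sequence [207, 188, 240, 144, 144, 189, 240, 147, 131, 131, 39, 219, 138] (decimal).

5

Byte at offset 0: 0xCF = 11001111 → 2-byte char (#1). Advance 2.
Byte at offset 2: 0xF0 = 11110000 → 4-byte char (#2). Advance 4.
Byte at offset 6: 0xF0 = 11110000 → 4-byte char (#3). Advance 4.
Byte at offset 10: 0x27 = 00100111 → 1-byte char (#4). Advance 1.
Byte at offset 11: 0xDB = 11011011 → 2-byte char (#5). Advance 2.
Reached end at offset 13 after 5 code points.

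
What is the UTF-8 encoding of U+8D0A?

E8 B4 8A

U+8D0A = 0x8D0A = 36106 decimal. In range U+0800–U+FFFF → 3-byte form: 1110xxxx 10xxxxxx 10xxxxxx.
Binary (16 bits): 1000110100001010.
Split 4+6+6: 1000 | 110100 | 001010.
Byte 1: 11101000 = 0xE8.
Byte 2: 10110100 = 0xB4.
Byte 3: 10001010 = 0x8A.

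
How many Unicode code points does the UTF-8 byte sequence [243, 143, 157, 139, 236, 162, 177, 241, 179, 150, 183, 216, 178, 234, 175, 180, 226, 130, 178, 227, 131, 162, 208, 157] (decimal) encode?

Byte at offset 0: 0xF3 = 11110011 → 4-byte char (#1). Advance 4.
Byte at offset 4: 0xEC = 11101100 → 3-byte char (#2). Advance 3.
Byte at offset 7: 0xF1 = 11110001 → 4-byte char (#3). Advance 4.
Byte at offset 11: 0xD8 = 11011000 → 2-byte char (#4). Advance 2.
Byte at offset 13: 0xEA = 11101010 → 3-byte char (#5). Advance 3.
Byte at offset 16: 0xE2 = 11100010 → 3-byte char (#6). Advance 3.
Byte at offset 19: 0xE3 = 11100011 → 3-byte char (#7). Advance 3.
Byte at offset 22: 0xD0 = 11010000 → 2-byte char (#8). Advance 2.
Reached end at offset 24 after 8 code points.

8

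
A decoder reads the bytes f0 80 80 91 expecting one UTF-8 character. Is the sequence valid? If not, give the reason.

invalid (overlong encoding)

Leading byte 0xF0 = 11110000 → 4-byte form.
Continuation bytes all match 10xxxxxx. Payload decodes to 0x11.
But 0x11 < 0x10000, the minimum for a 4-byte sequence — this is an overlong encoding.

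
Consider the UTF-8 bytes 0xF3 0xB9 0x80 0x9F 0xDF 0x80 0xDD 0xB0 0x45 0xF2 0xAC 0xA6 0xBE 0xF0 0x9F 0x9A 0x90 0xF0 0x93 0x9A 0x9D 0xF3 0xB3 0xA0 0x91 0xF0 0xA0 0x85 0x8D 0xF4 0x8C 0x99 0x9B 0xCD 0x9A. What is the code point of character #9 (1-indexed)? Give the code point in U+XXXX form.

U+2014D

Offset 0: leading byte 0xF3 = 11110011 → 4-byte char #1 = F3 B9 80 9F.
Offset 4: leading byte 0xDF = 11011111 → 2-byte char #2 = DF 80.
Offset 6: leading byte 0xDD = 11011101 → 2-byte char #3 = DD B0.
Offset 8: leading byte 0x45 = 01000101 → 1-byte char #4 = 45.
Offset 9: leading byte 0xF2 = 11110010 → 4-byte char #5 = F2 AC A6 BE.
Offset 13: leading byte 0xF0 = 11110000 → 4-byte char #6 = F0 9F 9A 90.
Offset 17: leading byte 0xF0 = 11110000 → 4-byte char #7 = F0 93 9A 9D.
Offset 21: leading byte 0xF3 = 11110011 → 4-byte char #8 = F3 B3 A0 91.
Offset 25: leading byte 0xF0 = 11110000 → 4-byte char #9 = F0 A0 85 8D.
Leading byte 0xF0 = 11110000 matches 11110xxx → 4-byte sequence.
Byte 1: 0xF0 = 11110000, payload 000 (3 bits).
Byte 2: 0xA0 = 10100000 (10xxxxxx ✓), payload 100000.
Byte 3: 0x85 = 10000101 (10xxxxxx ✓), payload 000101.
Byte 4: 0x8D = 10001101 (10xxxxxx ✓), payload 001101.
Concatenate: 000100000000101001101 = 0x2014D (21 bits → U+2014D).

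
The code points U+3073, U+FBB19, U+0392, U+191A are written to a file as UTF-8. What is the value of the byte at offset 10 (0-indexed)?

0xA4

U+3073 → 3-byte form E3 81 B3 at offsets 0–2.
U+FBB19 → 4-byte form F3 BB AC 99 at offsets 3–6.
U+0392 → 2-byte form CE 92 at offsets 7–8.
U+191A → 3-byte form E1 A4 9A at offsets 9–11.
Offset 10 falls in char 4's range; it's byte 2 of E1 A4 9A = 0xA4.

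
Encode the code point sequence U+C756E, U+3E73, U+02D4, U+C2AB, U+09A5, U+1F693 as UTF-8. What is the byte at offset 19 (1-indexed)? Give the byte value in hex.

0x93

1-indexed offset 19 is 0-indexed offset 18.
U+C756E → 4-byte form F3 87 95 AE at offsets 0–3.
U+3E73 → 3-byte form E3 B9 B3 at offsets 4–6.
U+02D4 → 2-byte form CB 94 at offsets 7–8.
U+C2AB → 3-byte form EC 8A AB at offsets 9–11.
U+09A5 → 3-byte form E0 A6 A5 at offsets 12–14.
U+1F693 → 4-byte form F0 9F 9A 93 at offsets 15–18.
Offset 18 falls in char 6's range; it's byte 4 of F0 9F 9A 93 = 0x93.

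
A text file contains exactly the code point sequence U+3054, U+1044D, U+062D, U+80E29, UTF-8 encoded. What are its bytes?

E3 81 94 F0 90 91 8D D8 AD F2 80 B8 A9

U+3054: 3-byte form → E3 81 94.
U+1044D: 4-byte form → F0 90 91 8D.
U+062D: 2-byte form → D8 AD.
U+80E29: 4-byte form → F2 80 B8 A9.
Concatenated (13 bytes): E3 81 94 F0 90 91 8D D8 AD F2 80 B8 A9.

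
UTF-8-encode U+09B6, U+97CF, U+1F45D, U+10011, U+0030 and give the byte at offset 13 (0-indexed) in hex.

0x91

U+09B6 → 3-byte form E0 A6 B6 at offsets 0–2.
U+97CF → 3-byte form E9 9F 8F at offsets 3–5.
U+1F45D → 4-byte form F0 9F 91 9D at offsets 6–9.
U+10011 → 4-byte form F0 90 80 91 at offsets 10–13.
Offset 13 falls in char 4's range; it's byte 4 of F0 90 80 91 = 0x91.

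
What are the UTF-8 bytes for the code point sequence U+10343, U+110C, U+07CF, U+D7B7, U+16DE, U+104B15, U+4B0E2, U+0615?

F0 90 8D 83 E1 84 8C DF 8F ED 9E B7 E1 9B 9E F4 84 AC 95 F1 8B 83 A2 D8 95

U+10343: 4-byte form → F0 90 8D 83.
U+110C: 3-byte form → E1 84 8C.
U+07CF: 2-byte form → DF 8F.
U+D7B7: 3-byte form → ED 9E B7.
U+16DE: 3-byte form → E1 9B 9E.
U+104B15: 4-byte form → F4 84 AC 95.
U+4B0E2: 4-byte form → F1 8B 83 A2.
U+0615: 2-byte form → D8 95.
Concatenated (25 bytes): F0 90 8D 83 E1 84 8C DF 8F ED 9E B7 E1 9B 9E F4 84 AC 95 F1 8B 83 A2 D8 95.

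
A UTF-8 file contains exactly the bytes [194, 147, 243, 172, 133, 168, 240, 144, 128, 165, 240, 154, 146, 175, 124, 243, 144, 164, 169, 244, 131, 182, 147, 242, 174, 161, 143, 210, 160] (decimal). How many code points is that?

9

Byte at offset 0: 0xC2 = 11000010 → 2-byte char (#1). Advance 2.
Byte at offset 2: 0xF3 = 11110011 → 4-byte char (#2). Advance 4.
Byte at offset 6: 0xF0 = 11110000 → 4-byte char (#3). Advance 4.
Byte at offset 10: 0xF0 = 11110000 → 4-byte char (#4). Advance 4.
Byte at offset 14: 0x7C = 01111100 → 1-byte char (#5). Advance 1.
Byte at offset 15: 0xF3 = 11110011 → 4-byte char (#6). Advance 4.
Byte at offset 19: 0xF4 = 11110100 → 4-byte char (#7). Advance 4.
Byte at offset 23: 0xF2 = 11110010 → 4-byte char (#8). Advance 4.
Byte at offset 27: 0xD2 = 11010010 → 2-byte char (#9). Advance 2.
Reached end at offset 29 after 9 code points.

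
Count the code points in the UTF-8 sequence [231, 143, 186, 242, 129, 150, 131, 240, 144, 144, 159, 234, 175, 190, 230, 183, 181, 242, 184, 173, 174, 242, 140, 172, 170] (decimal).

7

Byte at offset 0: 0xE7 = 11100111 → 3-byte char (#1). Advance 3.
Byte at offset 3: 0xF2 = 11110010 → 4-byte char (#2). Advance 4.
Byte at offset 7: 0xF0 = 11110000 → 4-byte char (#3). Advance 4.
Byte at offset 11: 0xEA = 11101010 → 3-byte char (#4). Advance 3.
Byte at offset 14: 0xE6 = 11100110 → 3-byte char (#5). Advance 3.
Byte at offset 17: 0xF2 = 11110010 → 4-byte char (#6). Advance 4.
Byte at offset 21: 0xF2 = 11110010 → 4-byte char (#7). Advance 4.
Reached end at offset 25 after 7 code points.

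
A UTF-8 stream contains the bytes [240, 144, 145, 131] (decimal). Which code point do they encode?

U+10443

Leading byte 0xF0 = 11110000 matches 11110xxx → 4-byte sequence.
Byte 1: 0xF0 = 11110000, payload 000 (3 bits).
Byte 2: 0x90 = 10010000 (10xxxxxx ✓), payload 010000.
Byte 3: 0x91 = 10010001 (10xxxxxx ✓), payload 010001.
Byte 4: 0x83 = 10000011 (10xxxxxx ✓), payload 000011.
Concatenate: 000010000010001000011 = 0x10443 (21 bits → U+10443).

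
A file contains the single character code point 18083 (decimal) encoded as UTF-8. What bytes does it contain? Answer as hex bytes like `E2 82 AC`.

U+46A3 = 0x46A3 = 18083 decimal. In range U+0800–U+FFFF → 3-byte form: 1110xxxx 10xxxxxx 10xxxxxx.
Binary (16 bits): 0100011010100011.
Split 4+6+6: 0100 | 011010 | 100011.
Byte 1: 11100100 = 0xE4.
Byte 2: 10011010 = 0x9A.
Byte 3: 10100011 = 0xA3.

E4 9A A3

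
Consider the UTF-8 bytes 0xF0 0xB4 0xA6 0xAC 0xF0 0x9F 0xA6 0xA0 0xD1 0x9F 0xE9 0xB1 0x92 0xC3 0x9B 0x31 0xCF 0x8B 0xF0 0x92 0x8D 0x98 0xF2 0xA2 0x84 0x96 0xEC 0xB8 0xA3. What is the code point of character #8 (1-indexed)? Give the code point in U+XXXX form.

U+12358

Offset 0: leading byte 0xF0 = 11110000 → 4-byte char #1 = F0 B4 A6 AC.
Offset 4: leading byte 0xF0 = 11110000 → 4-byte char #2 = F0 9F A6 A0.
Offset 8: leading byte 0xD1 = 11010001 → 2-byte char #3 = D1 9F.
Offset 10: leading byte 0xE9 = 11101001 → 3-byte char #4 = E9 B1 92.
Offset 13: leading byte 0xC3 = 11000011 → 2-byte char #5 = C3 9B.
Offset 15: leading byte 0x31 = 00110001 → 1-byte char #6 = 31.
Offset 16: leading byte 0xCF = 11001111 → 2-byte char #7 = CF 8B.
Offset 18: leading byte 0xF0 = 11110000 → 4-byte char #8 = F0 92 8D 98.
Leading byte 0xF0 = 11110000 matches 11110xxx → 4-byte sequence.
Byte 1: 0xF0 = 11110000, payload 000 (3 bits).
Byte 2: 0x92 = 10010010 (10xxxxxx ✓), payload 010010.
Byte 3: 0x8D = 10001101 (10xxxxxx ✓), payload 001101.
Byte 4: 0x98 = 10011000 (10xxxxxx ✓), payload 011000.
Concatenate: 000010010001101011000 = 0x12358 (21 bits → U+12358).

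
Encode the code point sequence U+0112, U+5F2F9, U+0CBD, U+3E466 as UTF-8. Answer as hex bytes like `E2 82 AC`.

U+0112: 2-byte form → C4 92.
U+5F2F9: 4-byte form → F1 9F 8B B9.
U+0CBD: 3-byte form → E0 B2 BD.
U+3E466: 4-byte form → F0 BE 91 A6.
Concatenated (13 bytes): C4 92 F1 9F 8B B9 E0 B2 BD F0 BE 91 A6.

C4 92 F1 9F 8B B9 E0 B2 BD F0 BE 91 A6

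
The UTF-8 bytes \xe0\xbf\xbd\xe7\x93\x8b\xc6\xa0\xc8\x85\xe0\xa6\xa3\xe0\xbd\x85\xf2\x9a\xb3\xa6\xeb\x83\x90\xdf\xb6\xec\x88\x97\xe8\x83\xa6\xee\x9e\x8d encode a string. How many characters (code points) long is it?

Byte at offset 0: 0xE0 = 11100000 → 3-byte char (#1). Advance 3.
Byte at offset 3: 0xE7 = 11100111 → 3-byte char (#2). Advance 3.
Byte at offset 6: 0xC6 = 11000110 → 2-byte char (#3). Advance 2.
Byte at offset 8: 0xC8 = 11001000 → 2-byte char (#4). Advance 2.
Byte at offset 10: 0xE0 = 11100000 → 3-byte char (#5). Advance 3.
Byte at offset 13: 0xE0 = 11100000 → 3-byte char (#6). Advance 3.
Byte at offset 16: 0xF2 = 11110010 → 4-byte char (#7). Advance 4.
Byte at offset 20: 0xEB = 11101011 → 3-byte char (#8). Advance 3.
Byte at offset 23: 0xDF = 11011111 → 2-byte char (#9). Advance 2.
Byte at offset 25: 0xEC = 11101100 → 3-byte char (#10). Advance 3.
Byte at offset 28: 0xE8 = 11101000 → 3-byte char (#11). Advance 3.
Byte at offset 31: 0xEE = 11101110 → 3-byte char (#12). Advance 3.
Reached end at offset 34 after 12 code points.

12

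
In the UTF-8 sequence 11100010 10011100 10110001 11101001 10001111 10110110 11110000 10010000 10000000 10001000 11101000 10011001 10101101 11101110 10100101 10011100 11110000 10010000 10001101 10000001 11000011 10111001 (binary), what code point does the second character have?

U+93F6

Offset 0: leading byte 0xE2 = 11100010 → 3-byte char #1 = E2 9C B1.
Offset 3: leading byte 0xE9 = 11101001 → 3-byte char #2 = E9 8F B6.
Leading byte 0xE9 = 11101001 matches 1110xxxx → 3-byte sequence.
Byte 1: 0xE9 = 11101001, payload 1001 (4 bits).
Byte 2: 0x8F = 10001111 (10xxxxxx ✓), payload 001111.
Byte 3: 0xB6 = 10110110 (10xxxxxx ✓), payload 110110.
Concatenate: 1001001111110110 = 0x93F6 (16 bits → U+93F6).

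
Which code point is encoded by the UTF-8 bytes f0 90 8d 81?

Leading byte 0xF0 = 11110000 matches 11110xxx → 4-byte sequence.
Byte 1: 0xF0 = 11110000, payload 000 (3 bits).
Byte 2: 0x90 = 10010000 (10xxxxxx ✓), payload 010000.
Byte 3: 0x8D = 10001101 (10xxxxxx ✓), payload 001101.
Byte 4: 0x81 = 10000001 (10xxxxxx ✓), payload 000001.
Concatenate: 000010000001101000001 = 0x10341 (21 bits → U+10341).

U+10341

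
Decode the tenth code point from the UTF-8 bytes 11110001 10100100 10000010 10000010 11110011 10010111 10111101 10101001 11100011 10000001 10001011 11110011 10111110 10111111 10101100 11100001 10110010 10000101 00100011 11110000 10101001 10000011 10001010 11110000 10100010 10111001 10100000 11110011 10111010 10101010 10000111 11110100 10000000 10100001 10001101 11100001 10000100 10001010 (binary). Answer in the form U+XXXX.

U+10084D

Offset 0: leading byte 0xF1 = 11110001 → 4-byte char #1 = F1 A4 82 82.
Offset 4: leading byte 0xF3 = 11110011 → 4-byte char #2 = F3 97 BD A9.
Offset 8: leading byte 0xE3 = 11100011 → 3-byte char #3 = E3 81 8B.
Offset 11: leading byte 0xF3 = 11110011 → 4-byte char #4 = F3 BE BF AC.
Offset 15: leading byte 0xE1 = 11100001 → 3-byte char #5 = E1 B2 85.
Offset 18: leading byte 0x23 = 00100011 → 1-byte char #6 = 23.
Offset 19: leading byte 0xF0 = 11110000 → 4-byte char #7 = F0 A9 83 8A.
Offset 23: leading byte 0xF0 = 11110000 → 4-byte char #8 = F0 A2 B9 A0.
Offset 27: leading byte 0xF3 = 11110011 → 4-byte char #9 = F3 BA AA 87.
Offset 31: leading byte 0xF4 = 11110100 → 4-byte char #10 = F4 80 A1 8D.
Leading byte 0xF4 = 11110100 matches 11110xxx → 4-byte sequence.
Byte 1: 0xF4 = 11110100, payload 100 (3 bits).
Byte 2: 0x80 = 10000000 (10xxxxxx ✓), payload 000000.
Byte 3: 0xA1 = 10100001 (10xxxxxx ✓), payload 100001.
Byte 4: 0x8D = 10001101 (10xxxxxx ✓), payload 001101.
Concatenate: 100000000100001001101 = 0x10084D (21 bits → U+10084D).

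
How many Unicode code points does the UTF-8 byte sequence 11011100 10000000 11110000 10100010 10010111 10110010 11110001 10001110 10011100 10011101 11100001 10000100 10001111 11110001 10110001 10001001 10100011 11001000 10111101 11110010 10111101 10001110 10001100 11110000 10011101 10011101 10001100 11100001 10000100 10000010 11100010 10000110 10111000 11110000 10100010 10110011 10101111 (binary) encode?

11

Byte at offset 0: 0xDC = 11011100 → 2-byte char (#1). Advance 2.
Byte at offset 2: 0xF0 = 11110000 → 4-byte char (#2). Advance 4.
Byte at offset 6: 0xF1 = 11110001 → 4-byte char (#3). Advance 4.
Byte at offset 10: 0xE1 = 11100001 → 3-byte char (#4). Advance 3.
Byte at offset 13: 0xF1 = 11110001 → 4-byte char (#5). Advance 4.
Byte at offset 17: 0xC8 = 11001000 → 2-byte char (#6). Advance 2.
Byte at offset 19: 0xF2 = 11110010 → 4-byte char (#7). Advance 4.
Byte at offset 23: 0xF0 = 11110000 → 4-byte char (#8). Advance 4.
Byte at offset 27: 0xE1 = 11100001 → 3-byte char (#9). Advance 3.
Byte at offset 30: 0xE2 = 11100010 → 3-byte char (#10). Advance 3.
Byte at offset 33: 0xF0 = 11110000 → 4-byte char (#11). Advance 4.
Reached end at offset 37 after 11 code points.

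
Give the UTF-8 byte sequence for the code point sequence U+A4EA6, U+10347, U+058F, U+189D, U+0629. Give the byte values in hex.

F2 A4 BA A6 F0 90 8D 87 D6 8F E1 A2 9D D8 A9

U+A4EA6: 4-byte form → F2 A4 BA A6.
U+10347: 4-byte form → F0 90 8D 87.
U+058F: 2-byte form → D6 8F.
U+189D: 3-byte form → E1 A2 9D.
U+0629: 2-byte form → D8 A9.
Concatenated (15 bytes): F2 A4 BA A6 F0 90 8D 87 D6 8F E1 A2 9D D8 A9.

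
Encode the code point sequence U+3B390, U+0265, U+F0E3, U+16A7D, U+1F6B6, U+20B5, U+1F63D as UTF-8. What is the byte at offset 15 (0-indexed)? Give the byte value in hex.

U+3B390 → 4-byte form F0 BB 8E 90 at offsets 0–3.
U+0265 → 2-byte form C9 A5 at offsets 4–5.
U+F0E3 → 3-byte form EF 83 A3 at offsets 6–8.
U+16A7D → 4-byte form F0 96 A9 BD at offsets 9–12.
U+1F6B6 → 4-byte form F0 9F 9A B6 at offsets 13–16.
Offset 15 falls in char 5's range; it's byte 3 of F0 9F 9A B6 = 0x9A.

0x9A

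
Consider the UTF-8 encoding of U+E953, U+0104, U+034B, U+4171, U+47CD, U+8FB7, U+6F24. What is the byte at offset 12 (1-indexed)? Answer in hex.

0x9F

1-indexed offset 12 is 0-indexed offset 11.
U+E953 → 3-byte form EE A5 93 at offsets 0–2.
U+0104 → 2-byte form C4 84 at offsets 3–4.
U+034B → 2-byte form CD 8B at offsets 5–6.
U+4171 → 3-byte form E4 85 B1 at offsets 7–9.
U+47CD → 3-byte form E4 9F 8D at offsets 10–12.
Offset 11 falls in char 5's range; it's byte 2 of E4 9F 8D = 0x9F.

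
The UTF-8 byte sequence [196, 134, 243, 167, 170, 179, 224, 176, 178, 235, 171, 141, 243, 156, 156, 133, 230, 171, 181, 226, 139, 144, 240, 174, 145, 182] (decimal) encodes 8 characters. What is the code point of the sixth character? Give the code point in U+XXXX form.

Offset 0: leading byte 0xC4 = 11000100 → 2-byte char #1 = C4 86.
Offset 2: leading byte 0xF3 = 11110011 → 4-byte char #2 = F3 A7 AA B3.
Offset 6: leading byte 0xE0 = 11100000 → 3-byte char #3 = E0 B0 B2.
Offset 9: leading byte 0xEB = 11101011 → 3-byte char #4 = EB AB 8D.
Offset 12: leading byte 0xF3 = 11110011 → 4-byte char #5 = F3 9C 9C 85.
Offset 16: leading byte 0xE6 = 11100110 → 3-byte char #6 = E6 AB B5.
Leading byte 0xE6 = 11100110 matches 1110xxxx → 3-byte sequence.
Byte 1: 0xE6 = 11100110, payload 0110 (4 bits).
Byte 2: 0xAB = 10101011 (10xxxxxx ✓), payload 101011.
Byte 3: 0xB5 = 10110101 (10xxxxxx ✓), payload 110101.
Concatenate: 0110101011110101 = 0x6AF5 (16 bits → U+6AF5).

U+6AF5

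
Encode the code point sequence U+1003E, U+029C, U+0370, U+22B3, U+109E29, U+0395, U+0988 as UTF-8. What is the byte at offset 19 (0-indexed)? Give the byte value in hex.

U+1003E → 4-byte form F0 90 80 BE at offsets 0–3.
U+029C → 2-byte form CA 9C at offsets 4–5.
U+0370 → 2-byte form CD B0 at offsets 6–7.
U+22B3 → 3-byte form E2 8A B3 at offsets 8–10.
U+109E29 → 4-byte form F4 89 B8 A9 at offsets 11–14.
U+0395 → 2-byte form CE 95 at offsets 15–16.
U+0988 → 3-byte form E0 A6 88 at offsets 17–19.
Offset 19 falls in char 7's range; it's byte 3 of E0 A6 88 = 0x88.

0x88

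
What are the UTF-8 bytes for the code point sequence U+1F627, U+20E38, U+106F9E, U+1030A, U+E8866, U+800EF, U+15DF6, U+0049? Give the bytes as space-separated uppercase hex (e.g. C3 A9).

U+1F627: 4-byte form → F0 9F 98 A7.
U+20E38: 4-byte form → F0 A0 B8 B8.
U+106F9E: 4-byte form → F4 86 BE 9E.
U+1030A: 4-byte form → F0 90 8C 8A.
U+E8866: 4-byte form → F3 A8 A1 A6.
U+800EF: 4-byte form → F2 80 83 AF.
U+15DF6: 4-byte form → F0 95 B7 B6.
U+0049: 1-byte form → 49.
Concatenated (29 bytes): F0 9F 98 A7 F0 A0 B8 B8 F4 86 BE 9E F0 90 8C 8A F3 A8 A1 A6 F2 80 83 AF F0 95 B7 B6 49.

F0 9F 98 A7 F0 A0 B8 B8 F4 86 BE 9E F0 90 8C 8A F3 A8 A1 A6 F2 80 83 AF F0 95 B7 B6 49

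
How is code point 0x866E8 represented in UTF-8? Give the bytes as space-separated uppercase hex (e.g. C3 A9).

F2 86 9B A8

U+866E8 = 0x866E8 = 550632 decimal. In range U+10000–U+10FFFF → 4-byte form: 11110xxx 10xxxxxx 10xxxxxx 10xxxxxx.
Binary (21 bits): 010000110011011101000.
Split 3+6+6+6: 010 | 000110 | 011011 | 101000.
Byte 1: 11110010 = 0xF2.
Byte 2: 10000110 = 0x86.
Byte 3: 10011011 = 0x9B.
Byte 4: 10101000 = 0xA8.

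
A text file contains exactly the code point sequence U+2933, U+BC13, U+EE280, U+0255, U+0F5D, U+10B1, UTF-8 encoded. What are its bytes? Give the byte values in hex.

U+2933: 3-byte form → E2 A4 B3.
U+BC13: 3-byte form → EB B0 93.
U+EE280: 4-byte form → F3 AE 8A 80.
U+0255: 2-byte form → C9 95.
U+0F5D: 3-byte form → E0 BD 9D.
U+10B1: 3-byte form → E1 82 B1.
Concatenated (18 bytes): E2 A4 B3 EB B0 93 F3 AE 8A 80 C9 95 E0 BD 9D E1 82 B1.

E2 A4 B3 EB B0 93 F3 AE 8A 80 C9 95 E0 BD 9D E1 82 B1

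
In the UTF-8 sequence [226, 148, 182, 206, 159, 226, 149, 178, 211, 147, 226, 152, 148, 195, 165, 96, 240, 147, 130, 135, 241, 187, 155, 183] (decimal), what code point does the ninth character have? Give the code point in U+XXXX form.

U+7B6F7

Offset 0: leading byte 0xE2 = 11100010 → 3-byte char #1 = E2 94 B6.
Offset 3: leading byte 0xCE = 11001110 → 2-byte char #2 = CE 9F.
Offset 5: leading byte 0xE2 = 11100010 → 3-byte char #3 = E2 95 B2.
Offset 8: leading byte 0xD3 = 11010011 → 2-byte char #4 = D3 93.
Offset 10: leading byte 0xE2 = 11100010 → 3-byte char #5 = E2 98 94.
Offset 13: leading byte 0xC3 = 11000011 → 2-byte char #6 = C3 A5.
Offset 15: leading byte 0x60 = 01100000 → 1-byte char #7 = 60.
Offset 16: leading byte 0xF0 = 11110000 → 4-byte char #8 = F0 93 82 87.
Offset 20: leading byte 0xF1 = 11110001 → 4-byte char #9 = F1 BB 9B B7.
Leading byte 0xF1 = 11110001 matches 11110xxx → 4-byte sequence.
Byte 1: 0xF1 = 11110001, payload 001 (3 bits).
Byte 2: 0xBB = 10111011 (10xxxxxx ✓), payload 111011.
Byte 3: 0x9B = 10011011 (10xxxxxx ✓), payload 011011.
Byte 4: 0xB7 = 10110111 (10xxxxxx ✓), payload 110111.
Concatenate: 001111011011011110111 = 0x7B6F7 (21 bits → U+7B6F7).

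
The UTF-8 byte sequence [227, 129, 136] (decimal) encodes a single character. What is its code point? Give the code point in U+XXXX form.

Leading byte 0xE3 = 11100011 matches 1110xxxx → 3-byte sequence.
Byte 1: 0xE3 = 11100011, payload 0011 (4 bits).
Byte 2: 0x81 = 10000001 (10xxxxxx ✓), payload 000001.
Byte 3: 0x88 = 10001000 (10xxxxxx ✓), payload 001000.
Concatenate: 0011000001001000 = 0x3048 (16 bits → U+3048).

U+3048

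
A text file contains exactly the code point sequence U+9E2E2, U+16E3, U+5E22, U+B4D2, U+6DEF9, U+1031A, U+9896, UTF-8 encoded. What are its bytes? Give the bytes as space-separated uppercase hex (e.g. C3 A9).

U+9E2E2: 4-byte form → F2 9E 8B A2.
U+16E3: 3-byte form → E1 9B A3.
U+5E22: 3-byte form → E5 B8 A2.
U+B4D2: 3-byte form → EB 93 92.
U+6DEF9: 4-byte form → F1 AD BB B9.
U+1031A: 4-byte form → F0 90 8C 9A.
U+9896: 3-byte form → E9 A2 96.
Concatenated (24 bytes): F2 9E 8B A2 E1 9B A3 E5 B8 A2 EB 93 92 F1 AD BB B9 F0 90 8C 9A E9 A2 96.

F2 9E 8B A2 E1 9B A3 E5 B8 A2 EB 93 92 F1 AD BB B9 F0 90 8C 9A E9 A2 96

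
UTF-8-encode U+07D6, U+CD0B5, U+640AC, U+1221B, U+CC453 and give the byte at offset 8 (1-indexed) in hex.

1-indexed offset 8 is 0-indexed offset 7.
U+07D6 → 2-byte form DF 96 at offsets 0–1.
U+CD0B5 → 4-byte form F3 8D 82 B5 at offsets 2–5.
U+640AC → 4-byte form F1 A4 82 AC at offsets 6–9.
Offset 7 falls in char 3's range; it's byte 2 of F1 A4 82 AC = 0xA4.

0xA4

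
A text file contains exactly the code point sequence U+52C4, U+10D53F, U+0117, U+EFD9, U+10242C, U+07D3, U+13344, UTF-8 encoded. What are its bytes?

E5 8B 84 F4 8D 94 BF C4 97 EE BF 99 F4 82 90 AC DF 93 F0 93 8D 84

U+52C4: 3-byte form → E5 8B 84.
U+10D53F: 4-byte form → F4 8D 94 BF.
U+0117: 2-byte form → C4 97.
U+EFD9: 3-byte form → EE BF 99.
U+10242C: 4-byte form → F4 82 90 AC.
U+07D3: 2-byte form → DF 93.
U+13344: 4-byte form → F0 93 8D 84.
Concatenated (22 bytes): E5 8B 84 F4 8D 94 BF C4 97 EE BF 99 F4 82 90 AC DF 93 F0 93 8D 84.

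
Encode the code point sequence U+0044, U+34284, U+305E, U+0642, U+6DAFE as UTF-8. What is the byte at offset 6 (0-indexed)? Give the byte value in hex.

0x81

U+0044 → 1-byte form 44 at offsets 0–0.
U+34284 → 4-byte form F0 B4 8A 84 at offsets 1–4.
U+305E → 3-byte form E3 81 9E at offsets 5–7.
Offset 6 falls in char 3's range; it's byte 2 of E3 81 9E = 0x81.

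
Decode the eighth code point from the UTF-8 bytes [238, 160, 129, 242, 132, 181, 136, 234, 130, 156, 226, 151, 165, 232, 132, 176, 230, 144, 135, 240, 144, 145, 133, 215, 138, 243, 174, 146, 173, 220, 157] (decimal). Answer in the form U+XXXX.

Offset 0: leading byte 0xEE = 11101110 → 3-byte char #1 = EE A0 81.
Offset 3: leading byte 0xF2 = 11110010 → 4-byte char #2 = F2 84 B5 88.
Offset 7: leading byte 0xEA = 11101010 → 3-byte char #3 = EA 82 9C.
Offset 10: leading byte 0xE2 = 11100010 → 3-byte char #4 = E2 97 A5.
Offset 13: leading byte 0xE8 = 11101000 → 3-byte char #5 = E8 84 B0.
Offset 16: leading byte 0xE6 = 11100110 → 3-byte char #6 = E6 90 87.
Offset 19: leading byte 0xF0 = 11110000 → 4-byte char #7 = F0 90 91 85.
Offset 23: leading byte 0xD7 = 11010111 → 2-byte char #8 = D7 8A.
Leading byte 0xD7 = 11010111 matches 110xxxxx → 2-byte sequence.
Byte 1: 0xD7 = 11010111, payload 10111 (5 bits).
Byte 2: 0x8A = 10001010 (10xxxxxx ✓), payload 001010.
Concatenate: 10111001010 = 0x5CA (11 bits → U+05CA).

U+05CA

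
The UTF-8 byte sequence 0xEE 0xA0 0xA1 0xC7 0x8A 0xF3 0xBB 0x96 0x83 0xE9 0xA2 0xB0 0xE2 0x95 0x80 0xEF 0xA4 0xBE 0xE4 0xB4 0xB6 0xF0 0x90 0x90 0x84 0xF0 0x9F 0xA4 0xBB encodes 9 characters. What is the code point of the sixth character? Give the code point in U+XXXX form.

Offset 0: leading byte 0xEE = 11101110 → 3-byte char #1 = EE A0 A1.
Offset 3: leading byte 0xC7 = 11000111 → 2-byte char #2 = C7 8A.
Offset 5: leading byte 0xF3 = 11110011 → 4-byte char #3 = F3 BB 96 83.
Offset 9: leading byte 0xE9 = 11101001 → 3-byte char #4 = E9 A2 B0.
Offset 12: leading byte 0xE2 = 11100010 → 3-byte char #5 = E2 95 80.
Offset 15: leading byte 0xEF = 11101111 → 3-byte char #6 = EF A4 BE.
Leading byte 0xEF = 11101111 matches 1110xxxx → 3-byte sequence.
Byte 1: 0xEF = 11101111, payload 1111 (4 bits).
Byte 2: 0xA4 = 10100100 (10xxxxxx ✓), payload 100100.
Byte 3: 0xBE = 10111110 (10xxxxxx ✓), payload 111110.
Concatenate: 1111100100111110 = 0xF93E (16 bits → U+F93E).

U+F93E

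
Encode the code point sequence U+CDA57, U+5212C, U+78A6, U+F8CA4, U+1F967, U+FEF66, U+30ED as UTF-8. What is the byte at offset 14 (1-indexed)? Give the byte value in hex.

0xB2

1-indexed offset 14 is 0-indexed offset 13.
U+CDA57 → 4-byte form F3 8D A9 97 at offsets 0–3.
U+5212C → 4-byte form F1 92 84 AC at offsets 4–7.
U+78A6 → 3-byte form E7 A2 A6 at offsets 8–10.
U+F8CA4 → 4-byte form F3 B8 B2 A4 at offsets 11–14.
Offset 13 falls in char 4's range; it's byte 3 of F3 B8 B2 A4 = 0xB2.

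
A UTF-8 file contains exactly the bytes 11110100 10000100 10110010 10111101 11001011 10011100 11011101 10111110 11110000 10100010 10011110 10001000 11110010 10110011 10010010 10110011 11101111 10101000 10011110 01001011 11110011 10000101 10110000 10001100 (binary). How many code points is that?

8

Byte at offset 0: 0xF4 = 11110100 → 4-byte char (#1). Advance 4.
Byte at offset 4: 0xCB = 11001011 → 2-byte char (#2). Advance 2.
Byte at offset 6: 0xDD = 11011101 → 2-byte char (#3). Advance 2.
Byte at offset 8: 0xF0 = 11110000 → 4-byte char (#4). Advance 4.
Byte at offset 12: 0xF2 = 11110010 → 4-byte char (#5). Advance 4.
Byte at offset 16: 0xEF = 11101111 → 3-byte char (#6). Advance 3.
Byte at offset 19: 0x4B = 01001011 → 1-byte char (#7). Advance 1.
Byte at offset 20: 0xF3 = 11110011 → 4-byte char (#8). Advance 4.
Reached end at offset 24 after 8 code points.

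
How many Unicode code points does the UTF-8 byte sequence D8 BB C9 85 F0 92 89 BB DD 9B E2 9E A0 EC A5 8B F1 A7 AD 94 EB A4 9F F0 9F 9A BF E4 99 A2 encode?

10

Byte at offset 0: 0xD8 = 11011000 → 2-byte char (#1). Advance 2.
Byte at offset 2: 0xC9 = 11001001 → 2-byte char (#2). Advance 2.
Byte at offset 4: 0xF0 = 11110000 → 4-byte char (#3). Advance 4.
Byte at offset 8: 0xDD = 11011101 → 2-byte char (#4). Advance 2.
Byte at offset 10: 0xE2 = 11100010 → 3-byte char (#5). Advance 3.
Byte at offset 13: 0xEC = 11101100 → 3-byte char (#6). Advance 3.
Byte at offset 16: 0xF1 = 11110001 → 4-byte char (#7). Advance 4.
Byte at offset 20: 0xEB = 11101011 → 3-byte char (#8). Advance 3.
Byte at offset 23: 0xF0 = 11110000 → 4-byte char (#9). Advance 4.
Byte at offset 27: 0xE4 = 11100100 → 3-byte char (#10). Advance 3.
Reached end at offset 30 after 10 code points.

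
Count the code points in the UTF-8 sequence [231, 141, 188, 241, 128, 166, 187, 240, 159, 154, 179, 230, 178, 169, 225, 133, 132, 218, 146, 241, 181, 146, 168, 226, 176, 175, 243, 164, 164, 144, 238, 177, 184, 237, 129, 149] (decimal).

Byte at offset 0: 0xE7 = 11100111 → 3-byte char (#1). Advance 3.
Byte at offset 3: 0xF1 = 11110001 → 4-byte char (#2). Advance 4.
Byte at offset 7: 0xF0 = 11110000 → 4-byte char (#3). Advance 4.
Byte at offset 11: 0xE6 = 11100110 → 3-byte char (#4). Advance 3.
Byte at offset 14: 0xE1 = 11100001 → 3-byte char (#5). Advance 3.
Byte at offset 17: 0xDA = 11011010 → 2-byte char (#6). Advance 2.
Byte at offset 19: 0xF1 = 11110001 → 4-byte char (#7). Advance 4.
Byte at offset 23: 0xE2 = 11100010 → 3-byte char (#8). Advance 3.
Byte at offset 26: 0xF3 = 11110011 → 4-byte char (#9). Advance 4.
Byte at offset 30: 0xEE = 11101110 → 3-byte char (#10). Advance 3.
Byte at offset 33: 0xED = 11101101 → 3-byte char (#11). Advance 3.
Reached end at offset 36 after 11 code points.

11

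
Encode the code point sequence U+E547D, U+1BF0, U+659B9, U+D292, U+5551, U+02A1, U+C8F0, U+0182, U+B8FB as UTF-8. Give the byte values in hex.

F3 A5 91 BD E1 AF B0 F1 A5 A6 B9 ED 8A 92 E5 95 91 CA A1 EC A3 B0 C6 82 EB A3 BB

U+E547D: 4-byte form → F3 A5 91 BD.
U+1BF0: 3-byte form → E1 AF B0.
U+659B9: 4-byte form → F1 A5 A6 B9.
U+D292: 3-byte form → ED 8A 92.
U+5551: 3-byte form → E5 95 91.
U+02A1: 2-byte form → CA A1.
U+C8F0: 3-byte form → EC A3 B0.
U+0182: 2-byte form → C6 82.
U+B8FB: 3-byte form → EB A3 BB.
Concatenated (27 bytes): F3 A5 91 BD E1 AF B0 F1 A5 A6 B9 ED 8A 92 E5 95 91 CA A1 EC A3 B0 C6 82 EB A3 BB.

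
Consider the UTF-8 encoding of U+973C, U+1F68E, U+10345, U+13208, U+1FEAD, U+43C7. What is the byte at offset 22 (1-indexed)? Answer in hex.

0x87

1-indexed offset 22 is 0-indexed offset 21.
U+973C → 3-byte form E9 9C BC at offsets 0–2.
U+1F68E → 4-byte form F0 9F 9A 8E at offsets 3–6.
U+10345 → 4-byte form F0 90 8D 85 at offsets 7–10.
U+13208 → 4-byte form F0 93 88 88 at offsets 11–14.
U+1FEAD → 4-byte form F0 9F BA AD at offsets 15–18.
U+43C7 → 3-byte form E4 8F 87 at offsets 19–21.
Offset 21 falls in char 6's range; it's byte 3 of E4 8F 87 = 0x87.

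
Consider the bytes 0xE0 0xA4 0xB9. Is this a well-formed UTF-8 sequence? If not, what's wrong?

Leading byte 0xE0 = 11100000 → 3-byte form.
Continuation bytes 0xA4=10100100, 0xB9=10111001 all match 10xxxxxx.
Decoded value 0x939 is ≥ 0x800 (shortest form) and not a surrogate.

valid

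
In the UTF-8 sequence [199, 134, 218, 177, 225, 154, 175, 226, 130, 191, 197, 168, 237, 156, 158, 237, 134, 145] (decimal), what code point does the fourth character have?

Offset 0: leading byte 0xC7 = 11000111 → 2-byte char #1 = C7 86.
Offset 2: leading byte 0xDA = 11011010 → 2-byte char #2 = DA B1.
Offset 4: leading byte 0xE1 = 11100001 → 3-byte char #3 = E1 9A AF.
Offset 7: leading byte 0xE2 = 11100010 → 3-byte char #4 = E2 82 BF.
Leading byte 0xE2 = 11100010 matches 1110xxxx → 3-byte sequence.
Byte 1: 0xE2 = 11100010, payload 0010 (4 bits).
Byte 2: 0x82 = 10000010 (10xxxxxx ✓), payload 000010.
Byte 3: 0xBF = 10111111 (10xxxxxx ✓), payload 111111.
Concatenate: 0010000010111111 = 0x20BF (16 bits → U+20BF).

U+20BF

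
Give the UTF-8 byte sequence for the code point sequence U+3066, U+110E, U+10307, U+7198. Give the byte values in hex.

U+3066: 3-byte form → E3 81 A6.
U+110E: 3-byte form → E1 84 8E.
U+10307: 4-byte form → F0 90 8C 87.
U+7198: 3-byte form → E7 86 98.
Concatenated (13 bytes): E3 81 A6 E1 84 8E F0 90 8C 87 E7 86 98.

E3 81 A6 E1 84 8E F0 90 8C 87 E7 86 98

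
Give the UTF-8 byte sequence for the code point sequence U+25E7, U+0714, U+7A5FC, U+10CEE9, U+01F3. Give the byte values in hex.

E2 97 A7 DC 94 F1 BA 97 BC F4 8C BB A9 C7 B3

U+25E7: 3-byte form → E2 97 A7.
U+0714: 2-byte form → DC 94.
U+7A5FC: 4-byte form → F1 BA 97 BC.
U+10CEE9: 4-byte form → F4 8C BB A9.
U+01F3: 2-byte form → C7 B3.
Concatenated (15 bytes): E2 97 A7 DC 94 F1 BA 97 BC F4 8C BB A9 C7 B3.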